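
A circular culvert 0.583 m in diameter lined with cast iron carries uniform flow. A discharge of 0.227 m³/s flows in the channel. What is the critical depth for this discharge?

y_c = 0.311 m

At critical depth, Q² T / (g A³) = 1, i.e. A³/T = Q²/g = 0.227²/9.81 = 0.005253.
Trying y = 0.394 m: A³/T = 0.01296 — high.
Trying y = 0.311 m: A³/T = 0.005223 — matches.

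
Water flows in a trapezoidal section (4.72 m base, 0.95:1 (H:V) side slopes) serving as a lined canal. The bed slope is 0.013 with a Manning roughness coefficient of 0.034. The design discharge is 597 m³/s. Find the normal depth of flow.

Manning's equation rearranged: A R^(2/3) = nQ / (1·√S) = 0.034 × 597 / (√0.013) = 178.
At y = 7.61 m: A R^(2/3) = 211.1 — high.
At y = 7.02 m: A R^(2/3) = 177.9 — close enough.

y_n = 7.02 m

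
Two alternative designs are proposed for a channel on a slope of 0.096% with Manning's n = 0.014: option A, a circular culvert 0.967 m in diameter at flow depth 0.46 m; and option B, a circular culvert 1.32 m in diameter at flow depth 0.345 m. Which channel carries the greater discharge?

channel A

Channel A: For a circular section of diameter D = 0.967 m at depth y = 0.46 m, the central angle is θ = 2 arccos(1 − 2y/D) = 3.044 rad. Then A = (D²/8)(θ − sin θ) = 0.3445 m² and P = Dθ/2 = 1.472 m. Hydraulic radius R = A/P = 0.3445/1.472 = 0.234 m. Q_A = (1/0.014)·0.3445·0.234^(2/3)·√0.00096 = 0.2895 m³/s.
Channel B: For a circular section of diameter D = 1.32 m at depth y = 0.345 m, the central angle is θ = 2 arccos(1 − 2y/D) = 2.146 rad. Then A = (D²/8)(θ − sin θ) = 0.2848 m² and P = Dθ/2 = 1.417 m. Hydraulic radius R = A/P = 0.2848/1.417 = 0.201 m. Q_B = (1/0.014)·0.2848·0.201^(2/3)·√0.00096 = 0.2163 m³/s.
Q_A = 0.2895 m³/s vs Q_B = 0.2163 m³/s, so channel A carries more.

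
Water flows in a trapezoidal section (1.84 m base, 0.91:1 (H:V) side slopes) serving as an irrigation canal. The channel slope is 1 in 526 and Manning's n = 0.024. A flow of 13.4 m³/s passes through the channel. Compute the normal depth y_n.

Manning's equation rearranged: A R^(2/3) = nQ / (1·√S) = 0.024 × 13.4 / (√0.001901) = 7.376.
Trying y = 1.77 m: A R^(2/3) = 5.785 — low.
Trying y = 2.49 m: A R^(2/3) = 11.5 — high.
Trying y = 2 m: A R^(2/3) = 7.368 — matches.

y_n = 2 m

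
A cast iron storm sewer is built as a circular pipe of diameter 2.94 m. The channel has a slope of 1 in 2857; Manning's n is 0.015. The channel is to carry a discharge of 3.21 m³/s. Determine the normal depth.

Manning's equation rearranged: A R^(2/3) = nQ / (1·√S) = 0.015 × 3.21 / (√0.00035) = 2.574.
At y = 1.56 m: A R^(2/3) = 3.054 — high.
At y = 1.11 m: A R^(2/3) = 1.675 — low.
At y = 1.41 m: A R^(2/3) = 2.574 — close enough.

y_n = 1.41 m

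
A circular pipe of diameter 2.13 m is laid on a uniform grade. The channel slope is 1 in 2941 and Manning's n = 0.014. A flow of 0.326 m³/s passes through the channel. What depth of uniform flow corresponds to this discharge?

y_n = 0.468 m

Manning's equation rearranged: A R^(2/3) = nQ / (1·√S) = 0.014 × 0.326 / (√0.00034) = 0.2475.
Try y = 0.374 m: A R^(2/3) = 0.1573 — low.
Try y = 0.519 m: A R^(2/3) = 0.3047 — high.
Try y = 0.468 m: A R^(2/3) = 0.2478 — close enough.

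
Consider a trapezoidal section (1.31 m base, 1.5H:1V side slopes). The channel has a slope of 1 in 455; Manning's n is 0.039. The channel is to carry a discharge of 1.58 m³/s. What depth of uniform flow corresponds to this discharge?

Manning's equation rearranged: A R^(2/3) = nQ / (1·√S) = 0.039 × 1.58 / (√0.002198) = 1.314.
Try y = 0.911 m: A R^(2/3) = 1.598 — over.
Try y = 0.647 m: A R^(2/3) = 0.8077 — short.
Try y = 0.827 m: A R^(2/3) = 1.314 — matches.

y_n = 0.827 m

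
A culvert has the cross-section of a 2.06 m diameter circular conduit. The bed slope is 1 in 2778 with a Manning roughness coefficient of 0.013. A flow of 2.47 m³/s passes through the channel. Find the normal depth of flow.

Manning's equation rearranged: A R^(2/3) = nQ / (1·√S) = 0.013 × 2.47 / (√0.00036) = 1.692.
At y = 1.69 m: A R^(2/3) = 2.143 — over.
At y = 0.951 m: A R^(2/3) = 0.933 — short.
At y = 1.38 m: A R^(2/3) = 1.69 — close enough.

y_n = 1.38 m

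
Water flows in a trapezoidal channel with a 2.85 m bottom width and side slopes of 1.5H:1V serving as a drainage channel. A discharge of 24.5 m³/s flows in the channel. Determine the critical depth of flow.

At critical depth, Q² T / (g A³) = 1, i.e. A³/T = Q²/g = 24.5²/9.81 = 61.19.
At y = 1.3 m: A³/T = 36 — short.
At y = 1.5 m: A³/T = 60.91 — matches.

y_c = 1.5 m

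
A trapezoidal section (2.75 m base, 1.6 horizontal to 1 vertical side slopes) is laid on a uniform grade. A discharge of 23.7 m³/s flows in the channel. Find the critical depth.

y_c = 1.47 m

At critical depth, Q² T / (g A³) = 1, i.e. A³/T = Q²/g = 23.7²/9.81 = 57.26.
Try y = 1.86 m: A³/T = 138.8 — high.
Try y = 1.12 m: A³/T = 20.78 — low.
Try y = 1.47 m: A³/T = 56.6 — matches.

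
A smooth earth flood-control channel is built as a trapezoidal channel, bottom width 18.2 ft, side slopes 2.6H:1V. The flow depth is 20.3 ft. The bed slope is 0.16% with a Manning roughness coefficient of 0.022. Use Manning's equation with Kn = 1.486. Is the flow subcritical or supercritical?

subcritical

With bottom width b = 18.2 ft and side slope z = 2.6: A = (b + zy)y = (18.2 + 2.6×20.3)×20.3 = 1441 ft²; P = b + 2y√(1+z²) = 18.2 + 2×20.3×2.786 = 131.3 ft.
Hydraulic radius R = A/P = 1441/131.3 = 10.97 ft.
V = (1.486/n) R^(2/3) √S = (1.486/0.022) × 10.97^(2/3) × √0.0016 = 13.34 ft/s. Hydraulic depth D_h = A/T = 1441/123.8 = 11.64 ft.
Froude number Fr = V/√(g·D_h) = 13.34/√(32.2×11.64) = 0.689, which is less than 1, so the flow is subcritical.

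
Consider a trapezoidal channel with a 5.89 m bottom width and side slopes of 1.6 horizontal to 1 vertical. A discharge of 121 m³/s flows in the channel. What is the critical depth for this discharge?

y_c = 2.73 m

At critical depth, Q² T / (g A³) = 1, i.e. A³/T = Q²/g = 121²/9.81 = 1492.
Trying y = 3.01 m: A³/T = 2156 — too large.
Trying y = 2.38 m: A³/T = 910.4 — too small.
Trying y = 2.73 m: A³/T = 1502 — ≈ 1492.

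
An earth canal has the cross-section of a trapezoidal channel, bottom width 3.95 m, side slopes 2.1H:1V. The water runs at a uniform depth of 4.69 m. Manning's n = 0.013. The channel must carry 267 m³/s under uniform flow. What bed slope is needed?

With bottom width b = 3.95 m and side slope z = 2.1: A = (b + zy)y = (3.95 + 2.1×4.69)×4.69 = 64.72 m²; P = b + 2y√(1+z²) = 3.95 + 2×4.69×2.326 = 25.77 m.
Hydraulic radius R = A/P = 64.72/25.77 = 2.512 m.
From Manning's equation, S = [nQ / (1 A R^(2/3))]² = [0.013 × 267 / (1 × 64.72 × 2.512^(2/3))]² = 0.000843.

S = 0.000843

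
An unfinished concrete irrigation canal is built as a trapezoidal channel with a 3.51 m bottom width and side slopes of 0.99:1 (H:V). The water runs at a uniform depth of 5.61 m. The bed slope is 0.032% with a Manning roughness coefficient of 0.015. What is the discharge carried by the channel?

With bottom width b = 3.51 m and side slope z = 0.99: A = (b + zy)y = (3.51 + 0.99×5.61)×5.61 = 50.85 m²; P = b + 2y√(1+z²) = 3.51 + 2×5.61×1.407 = 19.3 m.
Hydraulic radius R = A/P = 50.85/19.3 = 2.635 m.
Manning's equation: Q = (1/n) A R^(2/3) S^(1/2) = (1/0.015) × 50.85 × 2.635^(2/3) × 0.00032^(1/2) = 116 m³/s.

Q = 116 m³/s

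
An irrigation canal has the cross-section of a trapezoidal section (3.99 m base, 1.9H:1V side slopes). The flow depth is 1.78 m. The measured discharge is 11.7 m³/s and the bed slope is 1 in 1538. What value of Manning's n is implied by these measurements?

With bottom width b = 3.99 m and side slope z = 1.9: A = (b + zy)y = (3.99 + 1.9×1.78)×1.78 = 13.12 m²; P = b + 2y√(1+z²) = 3.99 + 2×1.78×2.147 = 11.63 m.
Hydraulic radius R = A/P = 13.12/11.63 = 1.128 m.
Rearranging Manning's equation: n = (1/Q) A R^(2/3) S^(1/2) = (1/11.7) × 13.12 × 1.128^(2/3) × √0.0006502 = 0.031.

n = 0.031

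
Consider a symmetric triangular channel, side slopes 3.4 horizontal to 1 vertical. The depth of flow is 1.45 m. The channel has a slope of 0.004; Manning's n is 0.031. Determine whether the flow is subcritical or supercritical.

For a triangular section with side slope z = 3.4: A = zy² = 3.4×1.45² = 7.148 m²; P = 2y√(1+z²) = 2×1.45×3.544 = 10.28 m.
Hydraulic radius R = A/P = 7.148/10.28 = 0.6955 m.
V = (1/n) R^(2/3) √S = (1/0.031) × 0.6955^(2/3) × √0.004 = 1.602 m/s. Hydraulic depth D_h = A/T = 7.148/9.86 = 0.725 m.
Froude number Fr = V/√(g·D_h) = 1.602/√(9.81×0.725) = 0.601, which is less than 1, so the flow is subcritical.

subcritical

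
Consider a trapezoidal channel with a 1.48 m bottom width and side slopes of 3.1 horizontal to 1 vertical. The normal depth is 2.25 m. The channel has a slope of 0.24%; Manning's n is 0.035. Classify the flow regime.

subcritical

With bottom width b = 1.48 m and side slope z = 3.1: A = (b + zy)y = (1.48 + 3.1×2.25)×2.25 = 19.02 m²; P = b + 2y√(1+z²) = 1.48 + 2×2.25×3.257 = 16.14 m.
Hydraulic radius R = A/P = 19.02/16.14 = 1.179 m.
V = (1/n) R^(2/3) √S = (1/0.035) × 1.179^(2/3) × √0.0024 = 1.562 m/s. Hydraulic depth D_h = A/T = 19.02/15.43 = 1.233 m.
Froude number Fr = V/√(g·D_h) = 1.562/√(9.81×1.233) = 0.449, which is less than 1, so the flow is subcritical.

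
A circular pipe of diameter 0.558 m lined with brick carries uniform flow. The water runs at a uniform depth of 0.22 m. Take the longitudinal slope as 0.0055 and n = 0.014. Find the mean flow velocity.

For a circular section of diameter D = 0.558 m at depth y = 0.22 m, the central angle is θ = 2 arccos(1 − 2y/D) = 2.715 rad. Then A = (D²/8)(θ − sin θ) = 0.0896 m² and P = Dθ/2 = 0.7576 m.
Hydraulic radius R = A/P = 0.0896/0.7576 = 0.1183 m.
From Manning's equation, V = (1/n) R^(2/3) S^(1/2) = (1/0.014) × 0.1183^(2/3) × 0.0055^(1/2) = 1.28 m/s.

V = 1.28 m/s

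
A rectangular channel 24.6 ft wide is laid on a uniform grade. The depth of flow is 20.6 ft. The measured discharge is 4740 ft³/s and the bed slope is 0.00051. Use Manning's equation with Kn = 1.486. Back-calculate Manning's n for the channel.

n = 0.014

Flow area A = b·y = 24.6 × 20.6 = 506.8 ft². Wetted perimeter P = b + 2y = 24.6 + 2×20.6 = 65.8 ft.
Hydraulic radius R = A/P = 506.8/65.8 = 7.702 ft.
Rearranging Manning's equation: n = (1.486/Q) A R^(2/3) S^(1/2) = (1.486/4740) × 506.8 × 7.702^(2/3) × √0.00051 = 0.014.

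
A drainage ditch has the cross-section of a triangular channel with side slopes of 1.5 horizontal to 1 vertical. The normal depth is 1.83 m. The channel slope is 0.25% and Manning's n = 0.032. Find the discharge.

For a triangular section with side slope z = 1.5: A = zy² = 1.5×1.83² = 5.023 m²; P = 2y√(1+z²) = 2×1.83×1.803 = 6.598 m.
Hydraulic radius R = A/P = 5.023/6.598 = 0.7613 m.
Manning's equation: Q = (1/n) A R^(2/3) S^(1/2) = (1/0.032) × 5.023 × 0.7613^(2/3) × 0.0025^(1/2) = 6.54 m³/s.

Q = 6.54 m³/s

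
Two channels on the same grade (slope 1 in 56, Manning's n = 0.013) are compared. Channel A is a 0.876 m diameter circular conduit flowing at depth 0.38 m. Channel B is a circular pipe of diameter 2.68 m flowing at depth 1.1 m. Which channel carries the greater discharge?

Channel A: For a circular section of diameter D = 0.876 m at depth y = 0.38 m, the central angle is θ = 2 arccos(1 − 2y/D) = 2.876 rad. Then A = (D²/8)(θ − sin θ) = 0.2507 m² and P = Dθ/2 = 1.26 m. Hydraulic radius R = A/P = 0.2507/1.26 = 0.199 m. Q_A = (1/0.013)·0.2507·0.199^(2/3)·√0.01786 = 0.8784 m³/s.
Channel B: For a circular section of diameter D = 2.68 m at depth y = 1.1 m, the central angle is θ = 2 arccos(1 − 2y/D) = 2.781 rad. Then A = (D²/8)(θ − sin θ) = 2.181 m² and P = Dθ/2 = 3.727 m. Hydraulic radius R = A/P = 2.181/3.727 = 0.5851 m. Q_B = (1/0.013)·2.181·0.5851^(2/3)·√0.01786 = 15.68 m³/s.
Q_A = 0.8784 m³/s vs Q_B = 15.68 m³/s, so channel B carries more.

channel B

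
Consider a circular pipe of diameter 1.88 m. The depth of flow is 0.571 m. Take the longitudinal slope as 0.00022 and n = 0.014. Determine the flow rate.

For a circular section of diameter D = 1.88 m at depth y = 0.571 m, the central angle is θ = 2 arccos(1 − 2y/D) = 2.335 rad. Then A = (D²/8)(θ − sin θ) = 0.7125 m² and P = Dθ/2 = 2.195 m.
Hydraulic radius R = A/P = 0.7125/2.195 = 0.3246 m.
Manning's equation: Q = (1/n) A R^(2/3) S^(1/2) = (1/0.014) × 0.7125 × 0.3246^(2/3) × 0.00022^(1/2) = 0.357 m³/s.

Q = 0.357 m³/s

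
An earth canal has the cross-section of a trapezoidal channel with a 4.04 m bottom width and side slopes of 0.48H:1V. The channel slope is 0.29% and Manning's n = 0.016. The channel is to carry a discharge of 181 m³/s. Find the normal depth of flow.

Manning's equation rearranged: A R^(2/3) = nQ / (1·√S) = 0.016 × 181 / (√0.0029) = 53.78.
Try y = 6.17 m: A R^(2/3) = 78.23 — over.
Try y = 3.61 m: A R^(2/3) = 30.03 — short.
Try y = 5.03 m: A R^(2/3) = 53.85 — close enough.

y_n = 5.03 m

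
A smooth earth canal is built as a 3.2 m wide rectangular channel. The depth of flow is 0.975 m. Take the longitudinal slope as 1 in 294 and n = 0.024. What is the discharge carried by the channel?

Flow area A = b·y = 3.2 × 0.975 = 3.12 m². Wetted perimeter P = b + 2y = 3.2 + 2×0.975 = 5.15 m.
Hydraulic radius R = A/P = 3.12/5.15 = 0.6058 m.
Manning's equation: Q = (1/n) A R^(2/3) S^(1/2) = (1/0.024) × 3.12 × 0.6058^(2/3) × 0.003401^(1/2) = 5.43 m³/s.

Q = 5.43 m³/s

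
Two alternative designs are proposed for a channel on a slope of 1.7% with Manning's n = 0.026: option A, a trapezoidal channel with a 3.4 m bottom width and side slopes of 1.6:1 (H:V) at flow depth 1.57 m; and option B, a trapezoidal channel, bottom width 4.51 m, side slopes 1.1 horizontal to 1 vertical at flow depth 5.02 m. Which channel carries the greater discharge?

Channel A: With bottom width b = 3.4 m and side slope z = 1.6: A = (b + zy)y = (3.4 + 1.6×1.57)×1.57 = 9.282 m²; P = b + 2y√(1+z²) = 3.4 + 2×1.57×1.887 = 9.325 m. Hydraulic radius R = A/P = 9.282/9.325 = 0.9954 m. Q_A = (1/0.026)·9.282·0.9954^(2/3)·√0.017 = 46.4 m³/s.
Channel B: With bottom width b = 4.51 m and side slope z = 1.1: A = (b + zy)y = (4.51 + 1.1×5.02)×5.02 = 50.36 m²; P = b + 2y√(1+z²) = 4.51 + 2×5.02×1.487 = 19.44 m. Hydraulic radius R = A/P = 50.36/19.44 = 2.591 m. Q_B = (1/0.026)·50.36·2.591^(2/3)·√0.017 = 476.4 m³/s.
Q_A = 46.4 m³/s vs Q_B = 476.4 m³/s, so channel B carries more.

channel B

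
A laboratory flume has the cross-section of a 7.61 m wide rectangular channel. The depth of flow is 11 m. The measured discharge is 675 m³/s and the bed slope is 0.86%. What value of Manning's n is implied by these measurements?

n = 0.023

Flow area A = b·y = 7.61 × 11 = 83.71 m². Wetted perimeter P = b + 2y = 7.61 + 2×11 = 29.61 m.
Hydraulic radius R = A/P = 83.71/29.61 = 2.827 m.
Rearranging Manning's equation: n = (1/Q) A R^(2/3) S^(1/2) = (1/675) × 83.71 × 2.827^(2/3) × √0.0086 = 0.023.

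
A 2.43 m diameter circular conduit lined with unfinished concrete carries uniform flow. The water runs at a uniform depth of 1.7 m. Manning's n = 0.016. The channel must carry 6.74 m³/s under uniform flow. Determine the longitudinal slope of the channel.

S = 0.0015

For a circular section of diameter D = 2.43 m at depth y = 1.7 m, the central angle is θ = 2 arccos(1 − 2y/D) = 3.963 rad. Then A = (D²/8)(θ − sin θ) = 3.465 m² and P = Dθ/2 = 4.815 m.
Hydraulic radius R = A/P = 3.465/4.815 = 0.7197 m.
From Manning's equation, S = [nQ / (1 A R^(2/3))]² = [0.016 × 6.74 / (1 × 3.465 × 0.7197^(2/3))]² = 0.0015.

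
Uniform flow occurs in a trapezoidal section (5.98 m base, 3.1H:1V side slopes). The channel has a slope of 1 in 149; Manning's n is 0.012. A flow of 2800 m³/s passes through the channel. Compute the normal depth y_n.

Manning's equation rearranged: A R^(2/3) = nQ / (1·√S) = 0.012 × 2800 / (√0.006711) = 410.1.
At y = 7.6 m: A R^(2/3) = 570 — too large.
At y = 6.62 m: A R^(2/3) = 410 — matches.

y_n = 6.62 m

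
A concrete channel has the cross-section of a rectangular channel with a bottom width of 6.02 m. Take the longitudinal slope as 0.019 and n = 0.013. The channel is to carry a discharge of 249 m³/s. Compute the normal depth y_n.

Manning's equation rearranged: A R^(2/3) = nQ / (1·√S) = 0.013 × 249 / (√0.019) = 23.48.
Try y = 3.48 m: A R^(2/3) = 28.83 — high.
Try y = 2.38 m: A R^(2/3) = 17.32 — low.
Try y = 2.98 m: A R^(2/3) = 23.48 — close enough.

y_n = 2.98 m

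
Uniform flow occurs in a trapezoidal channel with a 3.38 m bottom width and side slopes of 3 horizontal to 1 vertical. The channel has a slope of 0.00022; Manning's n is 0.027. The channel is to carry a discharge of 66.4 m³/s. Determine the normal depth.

y_n = 4.29 m

Manning's equation rearranged: A R^(2/3) = nQ / (1·√S) = 0.027 × 66.4 / (√0.00022) = 120.9.
Trying y = 5.16 m: A R^(2/3) = 188.8 — high.
Trying y = 3.45 m: A R^(2/3) = 72.15 — low.
Trying y = 4.29 m: A R^(2/3) = 120.9 — matches.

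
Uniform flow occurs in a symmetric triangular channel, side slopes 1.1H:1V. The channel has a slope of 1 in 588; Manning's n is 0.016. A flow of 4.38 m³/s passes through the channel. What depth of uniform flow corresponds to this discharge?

y_n = 1.51 m

Manning's equation rearranged: A R^(2/3) = nQ / (1·√S) = 0.016 × 4.38 / (√0.001701) = 1.699.
At y = 1.27 m: A R^(2/3) = 1.072 — low.
At y = 1.65 m: A R^(2/3) = 2.155 — high.
At y = 1.51 m: A R^(2/3) = 1.701 — close enough.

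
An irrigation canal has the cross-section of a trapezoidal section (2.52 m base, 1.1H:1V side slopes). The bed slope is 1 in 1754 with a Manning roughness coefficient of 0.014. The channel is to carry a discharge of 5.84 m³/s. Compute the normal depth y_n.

Manning's equation rearranged: A R^(2/3) = nQ / (1·√S) = 0.014 × 5.84 / (√0.0005701) = 3.424.
At y = 0.922 m: A R^(2/3) = 2.368 — too small.
At y = 1.23 m: A R^(2/3) = 4.006 — too large.
At y = 1.13 m: A R^(2/3) = 3.426 — matches.

y_n = 1.13 m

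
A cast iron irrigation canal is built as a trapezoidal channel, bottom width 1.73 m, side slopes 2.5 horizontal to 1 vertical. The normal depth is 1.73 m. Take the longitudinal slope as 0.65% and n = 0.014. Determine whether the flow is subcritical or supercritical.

supercritical

With bottom width b = 1.73 m and side slope z = 2.5: A = (b + zy)y = (1.73 + 2.5×1.73)×1.73 = 10.48 m²; P = b + 2y√(1+z²) = 1.73 + 2×1.73×2.693 = 11.05 m.
Hydraulic radius R = A/P = 10.48/11.05 = 0.9483 m.
V = (1/n) R^(2/3) √S = (1/0.014) × 0.9483^(2/3) × √0.0065 = 5.558 m/s. Hydraulic depth D_h = A/T = 10.48/10.38 = 1.009 m.
Froude number Fr = V/√(g·D_h) = 5.558/√(9.81×1.009) = 1.77, which is greater than 1, so the flow is supercritical.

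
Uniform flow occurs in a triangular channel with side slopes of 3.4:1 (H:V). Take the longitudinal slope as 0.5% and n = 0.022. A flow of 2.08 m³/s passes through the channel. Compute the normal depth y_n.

y_n = 0.645 m

Manning's equation rearranged: A R^(2/3) = nQ / (1·√S) = 0.022 × 2.08 / (√0.005) = 0.6471.
At y = 0.58 m: A R^(2/3) = 0.4874 — low.
At y = 0.645 m: A R^(2/3) = 0.6471 — close enough.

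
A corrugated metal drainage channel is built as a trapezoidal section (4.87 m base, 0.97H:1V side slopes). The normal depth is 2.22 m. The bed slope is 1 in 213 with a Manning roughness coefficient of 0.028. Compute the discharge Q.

With bottom width b = 4.87 m and side slope z = 0.97: A = (b + zy)y = (4.87 + 0.97×2.22)×2.22 = 15.59 m²; P = b + 2y√(1+z²) = 4.87 + 2×2.22×1.393 = 11.06 m.
Hydraulic radius R = A/P = 15.59/11.06 = 1.41 m.
Manning's equation: Q = (1/n) A R^(2/3) S^(1/2) = (1/0.028) × 15.59 × 1.41^(2/3) × 0.004695^(1/2) = 48 m³/s.

Q = 48 m³/s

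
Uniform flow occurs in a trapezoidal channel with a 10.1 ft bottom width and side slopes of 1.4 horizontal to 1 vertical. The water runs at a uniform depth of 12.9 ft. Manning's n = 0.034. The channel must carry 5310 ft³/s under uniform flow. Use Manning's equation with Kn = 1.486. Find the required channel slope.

With bottom width b = 10.1 ft and side slope z = 1.4: A = (b + zy)y = (10.1 + 1.4×12.9)×12.9 = 363.3 ft²; P = b + 2y√(1+z²) = 10.1 + 2×12.9×1.72 = 54.49 ft.
Hydraulic radius R = A/P = 363.3/54.49 = 6.667 ft.
From Manning's equation, S = [nQ / (1.486 A R^(2/3))]² = [0.034 × 5310 / (1.486 × 363.3 × 6.667^(2/3))]² = 0.00891.

S = 0.00891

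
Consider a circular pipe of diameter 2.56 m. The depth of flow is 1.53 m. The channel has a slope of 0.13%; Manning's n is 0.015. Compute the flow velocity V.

For a circular section of diameter D = 2.56 m at depth y = 1.53 m, the central angle is θ = 2 arccos(1 − 2y/D) = 3.535 rad. Then A = (D²/8)(θ − sin θ) = 3.21 m² and P = Dθ/2 = 4.524 m.
Hydraulic radius R = A/P = 3.21/4.524 = 0.7094 m.
From Manning's equation, V = (1/n) R^(2/3) S^(1/2) = (1/0.015) × 0.7094^(2/3) × 0.0013^(1/2) = 1.91 m/s.

V = 1.91 m/s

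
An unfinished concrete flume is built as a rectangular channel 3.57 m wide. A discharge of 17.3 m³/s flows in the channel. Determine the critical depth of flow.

y_c = 1.34 m

For a rectangular channel, critical depth y_c = (q²/g)^(1/3) where q = Q/b = 17.3/3.57 = 4.846 m²/s.
So y_c = (4.846²/9.81)^(1/3) = 1.34 m.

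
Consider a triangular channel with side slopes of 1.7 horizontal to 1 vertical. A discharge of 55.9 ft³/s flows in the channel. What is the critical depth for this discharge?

y_c = 2.32 ft

At critical depth, Q² T / (g A³) = 1, i.e. A³/T = Q²/g = 55.9²/32.2 = 97.04.
Try y = 1.7 ft: A³/T = 20.52 — low.
Try y = 2.75 ft: A³/T = 227.3 — high.
Try y = 2.32 ft: A³/T = 97.12 — ≈ 97.04.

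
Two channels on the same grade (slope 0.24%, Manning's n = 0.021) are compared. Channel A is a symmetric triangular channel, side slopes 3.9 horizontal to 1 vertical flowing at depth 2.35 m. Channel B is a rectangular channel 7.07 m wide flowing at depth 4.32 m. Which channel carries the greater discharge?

channel B

Channel A: For a triangular section with side slope z = 3.9: A = zy² = 3.9×2.35² = 21.54 m²; P = 2y√(1+z²) = 2×2.35×4.026 = 18.92 m. Hydraulic radius R = A/P = 21.54/18.92 = 1.138 m. Q_A = (1/0.021)·21.54·1.138^(2/3)·√0.0024 = 54.77 m³/s.
Channel B: Flow area A = b·y = 7.07 × 4.32 = 30.54 m². Wetted perimeter P = b + 2y = 7.07 + 2×4.32 = 15.71 m. Hydraulic radius R = A/P = 30.54/15.71 = 1.944 m. Q_B = (1/0.021)·30.54·1.944^(2/3)·√0.0024 = 111 m³/s.
Q_A = 54.77 m³/s vs Q_B = 111 m³/s, so channel B carries more.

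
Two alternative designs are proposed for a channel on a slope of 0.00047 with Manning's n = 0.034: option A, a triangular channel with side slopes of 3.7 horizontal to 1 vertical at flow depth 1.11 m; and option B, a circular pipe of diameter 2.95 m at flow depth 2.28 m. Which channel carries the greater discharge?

Channel A: For a triangular section with side slope z = 3.7: A = zy² = 3.7×1.11² = 4.559 m²; P = 2y√(1+z²) = 2×1.11×3.833 = 8.509 m. Hydraulic radius R = A/P = 4.559/8.509 = 0.5358 m. Q_A = (1/0.034)·4.559·0.5358^(2/3)·√0.00047 = 1.918 m³/s.
Channel B: For a circular section of diameter D = 2.95 m at depth y = 2.28 m, the central angle is θ = 2 arccos(1 − 2y/D) = 4.296 rad. Then A = (D²/8)(θ − sin θ) = 5.668 m² and P = Dθ/2 = 6.337 m. Hydraulic radius R = A/P = 5.668/6.337 = 0.8945 m. Q_B = (1/0.034)·5.668·0.8945^(2/3)·√0.00047 = 3.355 m³/s.
Q_A = 1.918 m³/s vs Q_B = 3.355 m³/s, so channel B carries more.

channel B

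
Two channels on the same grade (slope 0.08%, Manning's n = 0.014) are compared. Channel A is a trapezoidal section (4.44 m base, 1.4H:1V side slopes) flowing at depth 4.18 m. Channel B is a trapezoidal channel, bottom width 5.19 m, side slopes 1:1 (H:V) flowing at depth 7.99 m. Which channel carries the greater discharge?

Channel A: With bottom width b = 4.44 m and side slope z = 1.4: A = (b + zy)y = (4.44 + 1.4×4.18)×4.18 = 43.02 m²; P = b + 2y√(1+z²) = 4.44 + 2×4.18×1.72 = 18.82 m. Hydraulic radius R = A/P = 43.02/18.82 = 2.286 m. Q_A = (1/0.014)·43.02·2.286^(2/3)·√0.0008 = 150.8 m³/s.
Channel B: With bottom width b = 5.19 m and side slope z = 1: A = (b + zy)y = (5.19 + 1×7.99)×7.99 = 105.3 m²; P = b + 2y√(1+z²) = 5.19 + 2×7.99×1.414 = 27.79 m. Hydraulic radius R = A/P = 105.3/27.79 = 3.79 m. Q_B = (1/0.014)·105.3·3.79^(2/3)·√0.0008 = 517.1 m³/s.
Q_A = 150.8 m³/s vs Q_B = 517.1 m³/s, so channel B carries more.

channel B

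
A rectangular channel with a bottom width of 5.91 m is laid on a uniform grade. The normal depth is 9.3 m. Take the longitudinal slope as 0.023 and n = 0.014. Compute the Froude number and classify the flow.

Flow area A = b·y = 5.91 × 9.3 = 54.96 m². Wetted perimeter P = b + 2y = 5.91 + 2×9.3 = 24.51 m.
Hydraulic radius R = A/P = 54.96/24.51 = 2.242 m.
V = (1/n) R^(2/3) √S = (1/0.014) × 2.242^(2/3) × √0.023 = 18.56 m/s. Hydraulic depth D_h = A/T = 54.96/5.91 = 9.3 m.
Froude number Fr = V/√(g·D_h) = 18.56/√(9.81×9.3) = 1.94, which is greater than 1, so the flow is supercritical.

supercritical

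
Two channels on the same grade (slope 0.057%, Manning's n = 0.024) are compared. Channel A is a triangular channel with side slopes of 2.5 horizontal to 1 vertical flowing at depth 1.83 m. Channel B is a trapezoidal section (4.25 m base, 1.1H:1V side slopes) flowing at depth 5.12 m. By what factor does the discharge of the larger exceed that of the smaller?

12.7

Channel A: For a triangular section with side slope z = 2.5: A = zy² = 2.5×1.83² = 8.372 m²; P = 2y√(1+z²) = 2×1.83×2.693 = 9.855 m. Hydraulic radius R = A/P = 8.372/9.855 = 0.8496 m. Q_A = (1/0.024)·8.372·0.8496^(2/3)·√0.00057 = 7.471 m³/s.
Channel B: With bottom width b = 4.25 m and side slope z = 1.1: A = (b + zy)y = (4.25 + 1.1×5.12)×5.12 = 50.6 m²; P = b + 2y√(1+z²) = 4.25 + 2×5.12×1.487 = 19.47 m. Hydraulic radius R = A/P = 50.6/19.47 = 2.598 m. Q_B = (1/0.024)·50.6·2.598^(2/3)·√0.00057 = 95.13 m³/s.
The larger discharge is 95.13 m³/s and the smaller is 7.471 m³/s; the ratio is 12.7.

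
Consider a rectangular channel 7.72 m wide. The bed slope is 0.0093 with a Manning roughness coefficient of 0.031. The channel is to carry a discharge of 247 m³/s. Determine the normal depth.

y_n = 5.86 m

Manning's equation rearranged: A R^(2/3) = nQ / (1·√S) = 0.031 × 247 / (√0.0093) = 79.4.
At y = 4.06 m: A R^(2/3) = 49.4 — low.
At y = 5.86 m: A R^(2/3) = 79.44 — close enough.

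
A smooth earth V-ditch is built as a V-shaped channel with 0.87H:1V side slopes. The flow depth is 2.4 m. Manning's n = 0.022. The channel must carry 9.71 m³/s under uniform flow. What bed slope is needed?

For a triangular section with side slope z = 0.87: A = zy² = 0.87×2.4² = 5.011 m²; P = 2y√(1+z²) = 2×2.4×1.325 = 6.362 m.
Hydraulic radius R = A/P = 5.011/6.362 = 0.7876 m.
From Manning's equation, S = [nQ / (1 A R^(2/3))]² = [0.022 × 9.71 / (1 × 5.011 × 0.7876^(2/3))]² = 0.0025.

S = 0.0025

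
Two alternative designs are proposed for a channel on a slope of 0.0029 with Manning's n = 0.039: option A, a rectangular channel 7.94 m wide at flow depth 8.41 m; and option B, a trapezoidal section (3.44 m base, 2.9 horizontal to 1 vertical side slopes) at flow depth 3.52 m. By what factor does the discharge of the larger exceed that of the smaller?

Channel A: Flow area A = b·y = 7.94 × 8.41 = 66.78 m². Wetted perimeter P = b + 2y = 7.94 + 2×8.41 = 24.76 m. Hydraulic radius R = A/P = 66.78/24.76 = 2.697 m. Q_A = (1/0.039)·66.78·2.697^(2/3)·√0.0029 = 178.6 m³/s.
Channel B: With bottom width b = 3.44 m and side slope z = 2.9: A = (b + zy)y = (3.44 + 2.9×3.52)×3.52 = 48.04 m²; P = b + 2y√(1+z²) = 3.44 + 2×3.52×3.068 = 25.04 m. Hydraulic radius R = A/P = 48.04/25.04 = 1.919 m. Q_B = (1/0.039)·48.04·1.919^(2/3)·√0.0029 = 102.4 m³/s.
The larger discharge is 178.6 m³/s and the smaller is 102.4 m³/s; the ratio is 1.74.

1.74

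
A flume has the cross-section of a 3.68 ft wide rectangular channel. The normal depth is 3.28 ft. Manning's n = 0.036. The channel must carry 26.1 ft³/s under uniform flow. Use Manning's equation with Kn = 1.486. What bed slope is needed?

S = 0.0022

Flow area A = b·y = 3.68 × 3.28 = 12.07 ft². Wetted perimeter P = b + 2y = 3.68 + 2×3.28 = 10.24 ft.
Hydraulic radius R = A/P = 12.07/10.24 = 1.179 ft.
From Manning's equation, S = [nQ / (1.486 A R^(2/3))]² = [0.036 × 26.1 / (1.486 × 12.07 × 1.179^(2/3))]² = 0.0022.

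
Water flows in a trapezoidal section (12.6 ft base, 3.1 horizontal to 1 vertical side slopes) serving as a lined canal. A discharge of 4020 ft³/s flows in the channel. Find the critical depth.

y_c = 8.3 ft

At critical depth, Q² T / (g A³) = 1, i.e. A³/T = Q²/g = 4020²/32.2 = 501900.
At y = 7.17 ft: A³/T = 272900 — too small.
At y = 10.5 ft: A³/T = 1371000 — too large.
At y = 8.3 ft: A³/T = 502600 — close enough.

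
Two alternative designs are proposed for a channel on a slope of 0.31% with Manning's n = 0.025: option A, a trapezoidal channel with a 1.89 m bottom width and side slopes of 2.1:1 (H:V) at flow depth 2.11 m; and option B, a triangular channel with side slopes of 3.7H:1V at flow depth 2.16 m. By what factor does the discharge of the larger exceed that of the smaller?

Channel A: With bottom width b = 1.89 m and side slope z = 2.1: A = (b + zy)y = (1.89 + 2.1×2.11)×2.11 = 13.34 m²; P = b + 2y√(1+z²) = 1.89 + 2×2.11×2.326 = 11.71 m. Hydraulic radius R = A/P = 13.34/11.71 = 1.139 m. Q_A = (1/0.025)·13.34·1.139^(2/3)·√0.0031 = 32.4 m³/s.
Channel B: For a triangular section with side slope z = 3.7: A = zy² = 3.7×2.16² = 17.26 m²; P = 2y√(1+z²) = 2×2.16×3.833 = 16.56 m. Hydraulic radius R = A/P = 17.26/16.56 = 1.043 m. Q_B = (1/0.025)·17.26·1.043^(2/3)·√0.0031 = 39.53 m³/s.
The larger discharge is 39.53 m³/s and the smaller is 32.4 m³/s; the ratio is 1.22.

1.22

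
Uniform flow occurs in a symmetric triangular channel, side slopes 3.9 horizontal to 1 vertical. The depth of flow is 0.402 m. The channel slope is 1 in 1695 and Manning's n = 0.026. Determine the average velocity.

For a triangular section with side slope z = 3.9: A = zy² = 3.9×0.402² = 0.6303 m²; P = 2y√(1+z²) = 2×0.402×4.026 = 3.237 m.
Hydraulic radius R = A/P = 0.6303/3.237 = 0.1947 m.
From Manning's equation, V = (1/n) R^(2/3) S^(1/2) = (1/0.026) × 0.1947^(2/3) × 0.00059^(1/2) = 0.314 m/s.

V = 0.314 m/s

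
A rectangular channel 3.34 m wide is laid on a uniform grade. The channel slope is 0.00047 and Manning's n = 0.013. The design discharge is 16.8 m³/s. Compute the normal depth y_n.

Manning's equation rearranged: A R^(2/3) = nQ / (1·√S) = 0.013 × 16.8 / (√0.00047) = 10.07.
Trying y = 3.18 m: A R^(2/3) = 11.28 — high.
Trying y = 2.43 m: A R^(2/3) = 8.061 — low.
Trying y = 2.9 m: A R^(2/3) = 10.07 — ≈ 10.07.

y_n = 2.9 m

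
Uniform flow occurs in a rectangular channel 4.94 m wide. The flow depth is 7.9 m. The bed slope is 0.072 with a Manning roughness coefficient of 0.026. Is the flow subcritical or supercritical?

Flow area A = b·y = 4.94 × 7.9 = 39.03 m². Wetted perimeter P = b + 2y = 4.94 + 2×7.9 = 20.74 m.
Hydraulic radius R = A/P = 39.03/20.74 = 1.882 m.
V = (1/n) R^(2/3) √S = (1/0.026) × 1.882^(2/3) × √0.072 = 15.73 m/s. Hydraulic depth D_h = A/T = 39.03/4.94 = 7.9 m.
Froude number Fr = V/√(g·D_h) = 15.73/√(9.81×7.9) = 1.79, which is greater than 1, so the flow is supercritical.

supercritical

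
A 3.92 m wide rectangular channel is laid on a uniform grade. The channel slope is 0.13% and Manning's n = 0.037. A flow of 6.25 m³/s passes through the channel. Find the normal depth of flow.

y_n = 1.73 m

Manning's equation rearranged: A R^(2/3) = nQ / (1·√S) = 0.037 × 6.25 / (√0.0013) = 6.414.
Trying y = 2.01 m: A R^(2/3) = 7.839 — over.
Trying y = 1.41 m: A R^(2/3) = 4.842 — short.
Trying y = 1.73 m: A R^(2/3) = 6.41 — close enough.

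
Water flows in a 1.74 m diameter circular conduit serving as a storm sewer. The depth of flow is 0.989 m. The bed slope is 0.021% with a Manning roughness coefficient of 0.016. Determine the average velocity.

For a circular section of diameter D = 1.74 m at depth y = 0.989 m, the central angle is θ = 2 arccos(1 − 2y/D) = 3.416 rad. Then A = (D²/8)(θ − sin θ) = 1.395 m² and P = Dθ/2 = 2.972 m.
Hydraulic radius R = A/P = 1.395/2.972 = 0.4695 m.
From Manning's equation, V = (1/n) R^(2/3) S^(1/2) = (1/0.016) × 0.4695^(2/3) × 0.00021^(1/2) = 0.547 m/s.

V = 0.547 m/s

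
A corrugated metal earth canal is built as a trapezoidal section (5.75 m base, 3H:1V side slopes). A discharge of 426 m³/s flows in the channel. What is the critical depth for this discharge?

At critical depth, Q² T / (g A³) = 1, i.e. A³/T = Q²/g = 426²/9.81 = 18500.
Trying y = 3.78 m: A³/T = 9483 — short.
Trying y = 5.53 m: A³/T = 48430 — over.
Trying y = 4.43 m: A³/T = 18560 — matches.

y_c = 4.43 m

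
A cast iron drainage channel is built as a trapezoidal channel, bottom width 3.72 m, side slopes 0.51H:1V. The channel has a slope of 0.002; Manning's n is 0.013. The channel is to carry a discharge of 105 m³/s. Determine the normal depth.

y_n = 3.75 m

Manning's equation rearranged: A R^(2/3) = nQ / (1·√S) = 0.013 × 105 / (√0.002) = 30.52.
At y = 4.56 m: A R^(2/3) = 43.4 — over.
At y = 3.75 m: A R^(2/3) = 30.56 — close enough.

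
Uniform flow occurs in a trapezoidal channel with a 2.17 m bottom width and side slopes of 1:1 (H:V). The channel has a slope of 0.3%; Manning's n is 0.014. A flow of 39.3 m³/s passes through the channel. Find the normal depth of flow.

y_n = 2.15 m

Manning's equation rearranged: A R^(2/3) = nQ / (1·√S) = 0.014 × 39.3 / (√0.003) = 10.05.
At y = 2.51 m: A R^(2/3) = 13.76 — high.
At y = 2.15 m: A R^(2/3) = 10.05 — ≈ 10.05.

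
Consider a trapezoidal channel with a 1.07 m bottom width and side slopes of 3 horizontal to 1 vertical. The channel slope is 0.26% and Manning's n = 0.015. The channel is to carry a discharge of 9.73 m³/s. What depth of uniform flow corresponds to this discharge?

Manning's equation rearranged: A R^(2/3) = nQ / (1·√S) = 0.015 × 9.73 / (√0.0026) = 2.862.
Trying y = 1.17 m: A R^(2/3) = 3.949 — too large.
Trying y = 1.02 m: A R^(2/3) = 2.862 — ≈ 2.862.

y_n = 1.02 m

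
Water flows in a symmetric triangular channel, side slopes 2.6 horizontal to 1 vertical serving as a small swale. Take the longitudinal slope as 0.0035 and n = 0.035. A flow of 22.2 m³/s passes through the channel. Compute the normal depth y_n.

y_n = 2.22 m

Manning's equation rearranged: A R^(2/3) = nQ / (1·√S) = 0.035 × 22.2 / (√0.0035) = 13.13.
At y = 1.52 m: A R^(2/3) = 4.778 — low.
At y = 2.82 m: A R^(2/3) = 24.83 — high.
At y = 2.22 m: A R^(2/3) = 13.12 — matches.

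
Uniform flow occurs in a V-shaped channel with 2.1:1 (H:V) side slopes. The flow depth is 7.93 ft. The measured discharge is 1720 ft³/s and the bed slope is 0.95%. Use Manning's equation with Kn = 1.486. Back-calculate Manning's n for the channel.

For a triangular section with side slope z = 2.1: A = zy² = 2.1×7.93² = 132.1 ft²; P = 2y√(1+z²) = 2×7.93×2.326 = 36.89 ft.
Hydraulic radius R = A/P = 132.1/36.89 = 3.58 ft.
Rearranging Manning's equation: n = (1.486/Q) A R^(2/3) S^(1/2) = (1.486/1720) × 132.1 × 3.58^(2/3) × √0.0095 = 0.026.

n = 0.026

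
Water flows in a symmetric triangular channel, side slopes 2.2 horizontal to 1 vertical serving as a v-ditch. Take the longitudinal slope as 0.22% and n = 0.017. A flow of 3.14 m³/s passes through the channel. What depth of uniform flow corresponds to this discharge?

Manning's equation rearranged: A R^(2/3) = nQ / (1·√S) = 0.017 × 3.14 / (√0.0022) = 1.138.
Try y = 1.13 m: A R^(2/3) = 1.803 — high.
Try y = 0.826 m: A R^(2/3) = 0.7819 — low.
Try y = 0.951 m: A R^(2/3) = 1.139 — ≈ 1.138.

y_n = 0.951 m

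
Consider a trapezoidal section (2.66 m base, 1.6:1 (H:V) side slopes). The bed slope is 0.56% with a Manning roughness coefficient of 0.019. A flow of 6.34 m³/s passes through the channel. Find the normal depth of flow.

y_n = 0.687 m

Manning's equation rearranged: A R^(2/3) = nQ / (1·√S) = 0.019 × 6.34 / (√0.0056) = 1.61.
At y = 0.835 m: A R^(2/3) = 2.305 — high.
At y = 0.469 m: A R^(2/3) = 0.811 — low.
At y = 0.687 m: A R^(2/3) = 1.609 — ≈ 1.61.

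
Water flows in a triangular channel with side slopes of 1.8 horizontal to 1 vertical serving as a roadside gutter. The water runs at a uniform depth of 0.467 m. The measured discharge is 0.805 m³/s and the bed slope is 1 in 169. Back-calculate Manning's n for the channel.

For a triangular section with side slope z = 1.8: A = zy² = 1.8×0.467² = 0.3926 m²; P = 2y√(1+z²) = 2×0.467×2.059 = 1.923 m.
Hydraulic radius R = A/P = 0.3926/1.923 = 0.2041 m.
Rearranging Manning's equation: n = (1/Q) A R^(2/3) S^(1/2) = (1/0.805) × 0.3926 × 0.2041^(2/3) × √0.005917 = 0.013.

n = 0.013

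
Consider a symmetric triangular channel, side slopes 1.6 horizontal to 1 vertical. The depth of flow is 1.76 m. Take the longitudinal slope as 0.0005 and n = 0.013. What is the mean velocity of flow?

V = 1.42 m/s

For a triangular section with side slope z = 1.6: A = zy² = 1.6×1.76² = 4.956 m²; P = 2y√(1+z²) = 2×1.76×1.887 = 6.642 m.
Hydraulic radius R = A/P = 4.956/6.642 = 0.7462 m.
From Manning's equation, V = (1/n) R^(2/3) S^(1/2) = (1/0.013) × 0.7462^(2/3) × 0.0005^(1/2) = 1.42 m/s.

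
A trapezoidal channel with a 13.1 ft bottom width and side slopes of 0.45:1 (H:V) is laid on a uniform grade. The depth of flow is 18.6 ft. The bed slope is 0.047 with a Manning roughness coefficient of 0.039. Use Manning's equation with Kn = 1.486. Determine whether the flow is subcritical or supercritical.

supercritical

With bottom width b = 13.1 ft and side slope z = 0.45: A = (b + zy)y = (13.1 + 0.45×18.6)×18.6 = 399.3 ft²; P = b + 2y√(1+z²) = 13.1 + 2×18.6×1.097 = 53.89 ft.
Hydraulic radius R = A/P = 399.3/53.89 = 7.41 ft.
V = (1.486/n) R^(2/3) √S = (1.486/0.039) × 7.41^(2/3) × √0.047 = 31.4 ft/s. Hydraulic depth D_h = A/T = 399.3/29.84 = 13.38 ft.
Froude number Fr = V/√(g·D_h) = 31.4/√(32.2×13.38) = 1.51, which is greater than 1, so the flow is supercritical.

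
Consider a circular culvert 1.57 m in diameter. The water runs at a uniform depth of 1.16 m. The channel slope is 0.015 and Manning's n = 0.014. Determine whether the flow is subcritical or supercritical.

supercritical

For a circular section of diameter D = 1.57 m at depth y = 1.16 m, the central angle is θ = 2 arccos(1 − 2y/D) = 4.138 rad. Then A = (D²/8)(θ − sin θ) = 1.533 m² and P = Dθ/2 = 3.248 m.
Hydraulic radius R = A/P = 1.533/3.248 = 0.4721 m.
V = (1/n) R^(2/3) √S = (1/0.014) × 0.4721^(2/3) × √0.015 = 5.304 m/s. Hydraulic depth D_h = A/T = 1.533/1.379 = 1.112 m.
Froude number Fr = V/√(g·D_h) = 5.304/√(9.81×1.112) = 1.61, which is greater than 1, so the flow is supercritical.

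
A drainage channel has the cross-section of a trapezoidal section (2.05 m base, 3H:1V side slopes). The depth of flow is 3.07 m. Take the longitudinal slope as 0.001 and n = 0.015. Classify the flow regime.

With bottom width b = 2.05 m and side slope z = 3: A = (b + zy)y = (2.05 + 3×3.07)×3.07 = 34.57 m²; P = b + 2y√(1+z²) = 2.05 + 2×3.07×3.162 = 21.47 m.
Hydraulic radius R = A/P = 34.57/21.47 = 1.61 m.
V = (1/n) R^(2/3) √S = (1/0.015) × 1.61^(2/3) × √0.001 = 2.896 m/s. Hydraulic depth D_h = A/T = 34.57/20.47 = 1.689 m.
Froude number Fr = V/√(g·D_h) = 2.896/√(9.81×1.689) = 0.712, which is less than 1, so the flow is subcritical.

subcritical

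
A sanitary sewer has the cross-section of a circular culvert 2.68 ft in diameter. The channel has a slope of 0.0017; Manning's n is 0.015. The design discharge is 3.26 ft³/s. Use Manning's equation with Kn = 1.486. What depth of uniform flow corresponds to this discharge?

Manning's equation rearranged: A R^(2/3) = nQ / (1.486·√S) = 0.015 × 3.26 / (1.486 × √0.0017) = 0.7981.
Trying y = 0.976 ft: A R^(2/3) = 1.224 — too large.
Trying y = 0.584 ft: A R^(2/3) = 0.4497 — too small.
Trying y = 0.78 ft: A R^(2/3) = 0.7975 — ≈ 0.7981.

y_n = 0.78 ft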